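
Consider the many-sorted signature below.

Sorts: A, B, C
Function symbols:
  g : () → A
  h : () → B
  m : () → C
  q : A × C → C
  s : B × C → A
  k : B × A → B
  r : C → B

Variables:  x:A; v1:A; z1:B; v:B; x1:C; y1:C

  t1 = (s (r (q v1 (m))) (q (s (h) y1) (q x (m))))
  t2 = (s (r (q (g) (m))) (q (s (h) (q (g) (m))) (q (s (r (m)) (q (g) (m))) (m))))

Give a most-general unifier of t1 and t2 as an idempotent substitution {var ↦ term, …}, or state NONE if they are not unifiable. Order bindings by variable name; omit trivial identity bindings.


{v1 ↦ (g), x ↦ (s (r (m)) (q (g) (m))), y1 ↦ (q (g) (m))}


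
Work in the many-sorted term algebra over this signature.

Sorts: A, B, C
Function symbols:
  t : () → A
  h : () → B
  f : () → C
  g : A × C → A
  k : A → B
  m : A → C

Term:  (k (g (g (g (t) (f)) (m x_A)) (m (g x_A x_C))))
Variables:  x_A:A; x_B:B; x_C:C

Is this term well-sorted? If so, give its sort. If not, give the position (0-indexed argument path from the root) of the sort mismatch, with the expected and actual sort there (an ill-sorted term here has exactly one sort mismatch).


well-sorted; sort = B

        (t) : A
        (f) : C
      (g (t) (f)) : A
        x_A : A
      (m x_A) : C
    (g (g (t) (f)) (m x_A)) : A
        x_A : A
        x_C : C
      (g x_A x_C) : A
    (m (g x_A x_C)) : C
  (g (g (g (t) (f)) (m x_A)) (m (g x_A x_C))) : A
(k (g (g (g (t) (f)) (m x_A)) (m (g x_A x_C)))) : B


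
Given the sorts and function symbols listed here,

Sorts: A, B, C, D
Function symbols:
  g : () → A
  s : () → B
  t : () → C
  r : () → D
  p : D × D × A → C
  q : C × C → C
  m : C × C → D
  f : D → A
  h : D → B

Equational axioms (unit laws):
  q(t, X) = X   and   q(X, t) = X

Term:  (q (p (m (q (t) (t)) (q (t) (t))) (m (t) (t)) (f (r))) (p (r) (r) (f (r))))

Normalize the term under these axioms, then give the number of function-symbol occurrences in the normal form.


1. (q (p (m (q (t) (t)) (q (t) (t))) (m (t) (t)) (f (r))) (p (r) (r) (f (r))))  →  (q (p (m (t) (q (t) (t))) (m (t) (t)) (f (r))) (p (r) (r) (f (r))))
2. (q (p (m (t) (q (t) (t))) (m (t) (t)) (f (r))) (p (r) (r) (f (r))))  →  (q (p (m (t) (t)) (m (t) (t)) (f (r))) (p (r) (r) (f (r))))
normal form: (q (p (m (t) (t)) (m (t) (t)) (f (r))) (p (r) (r) (f (r))))

size = 15


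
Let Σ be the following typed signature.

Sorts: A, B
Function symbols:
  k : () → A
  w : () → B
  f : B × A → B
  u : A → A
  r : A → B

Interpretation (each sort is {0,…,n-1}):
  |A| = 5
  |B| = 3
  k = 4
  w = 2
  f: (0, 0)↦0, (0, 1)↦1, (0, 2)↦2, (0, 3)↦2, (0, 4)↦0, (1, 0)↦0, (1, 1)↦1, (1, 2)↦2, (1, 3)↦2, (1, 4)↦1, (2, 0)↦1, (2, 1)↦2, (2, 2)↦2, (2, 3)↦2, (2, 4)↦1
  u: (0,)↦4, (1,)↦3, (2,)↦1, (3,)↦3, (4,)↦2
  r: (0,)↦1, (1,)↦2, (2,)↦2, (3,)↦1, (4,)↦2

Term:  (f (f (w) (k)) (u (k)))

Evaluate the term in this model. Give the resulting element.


  w = 2
  k = 4
  (f (w) (k)) = f(2, 4) = 1
  k = 4
  (u (k)) = u(4,) = 2
  (f (f (w) (k)) (u (k))) = f(1, 2) = 2

value = 2


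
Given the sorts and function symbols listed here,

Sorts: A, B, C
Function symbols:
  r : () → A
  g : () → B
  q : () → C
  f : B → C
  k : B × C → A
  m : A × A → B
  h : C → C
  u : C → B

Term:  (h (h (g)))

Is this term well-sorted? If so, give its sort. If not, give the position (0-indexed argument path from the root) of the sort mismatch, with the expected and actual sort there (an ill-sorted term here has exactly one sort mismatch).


ill-sorted at position [0, 0]: expected C, got B

    (g) : B
  (h (g)) : ✗ arg 0 at [0, 0] has sort B, expected C


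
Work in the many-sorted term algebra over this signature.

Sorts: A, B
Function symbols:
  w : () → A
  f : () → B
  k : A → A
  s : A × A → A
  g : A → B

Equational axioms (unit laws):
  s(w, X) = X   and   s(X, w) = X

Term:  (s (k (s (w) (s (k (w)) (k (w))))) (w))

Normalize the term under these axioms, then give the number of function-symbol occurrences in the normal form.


size = 6

1. (s (k (s (w) (s (k (w)) (k (w))))) (w))  →  (k (s (w) (s (k (w)) (k (w)))))
2. (k (s (w) (s (k (w)) (k (w)))))  →  (k (s (k (w)) (k (w))))
normal form: (k (s (k (w)) (k (w))))


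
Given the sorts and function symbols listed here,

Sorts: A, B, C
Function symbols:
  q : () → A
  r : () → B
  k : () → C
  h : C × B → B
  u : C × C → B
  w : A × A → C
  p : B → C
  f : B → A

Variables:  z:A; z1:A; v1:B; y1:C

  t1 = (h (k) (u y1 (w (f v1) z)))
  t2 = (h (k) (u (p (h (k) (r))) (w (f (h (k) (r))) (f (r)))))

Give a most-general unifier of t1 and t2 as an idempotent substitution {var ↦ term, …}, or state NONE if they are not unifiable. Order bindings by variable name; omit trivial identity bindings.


{v1 ↦ (h (k) (r)), y1 ↦ (p (h (k) (r))), z ↦ (f (r))}


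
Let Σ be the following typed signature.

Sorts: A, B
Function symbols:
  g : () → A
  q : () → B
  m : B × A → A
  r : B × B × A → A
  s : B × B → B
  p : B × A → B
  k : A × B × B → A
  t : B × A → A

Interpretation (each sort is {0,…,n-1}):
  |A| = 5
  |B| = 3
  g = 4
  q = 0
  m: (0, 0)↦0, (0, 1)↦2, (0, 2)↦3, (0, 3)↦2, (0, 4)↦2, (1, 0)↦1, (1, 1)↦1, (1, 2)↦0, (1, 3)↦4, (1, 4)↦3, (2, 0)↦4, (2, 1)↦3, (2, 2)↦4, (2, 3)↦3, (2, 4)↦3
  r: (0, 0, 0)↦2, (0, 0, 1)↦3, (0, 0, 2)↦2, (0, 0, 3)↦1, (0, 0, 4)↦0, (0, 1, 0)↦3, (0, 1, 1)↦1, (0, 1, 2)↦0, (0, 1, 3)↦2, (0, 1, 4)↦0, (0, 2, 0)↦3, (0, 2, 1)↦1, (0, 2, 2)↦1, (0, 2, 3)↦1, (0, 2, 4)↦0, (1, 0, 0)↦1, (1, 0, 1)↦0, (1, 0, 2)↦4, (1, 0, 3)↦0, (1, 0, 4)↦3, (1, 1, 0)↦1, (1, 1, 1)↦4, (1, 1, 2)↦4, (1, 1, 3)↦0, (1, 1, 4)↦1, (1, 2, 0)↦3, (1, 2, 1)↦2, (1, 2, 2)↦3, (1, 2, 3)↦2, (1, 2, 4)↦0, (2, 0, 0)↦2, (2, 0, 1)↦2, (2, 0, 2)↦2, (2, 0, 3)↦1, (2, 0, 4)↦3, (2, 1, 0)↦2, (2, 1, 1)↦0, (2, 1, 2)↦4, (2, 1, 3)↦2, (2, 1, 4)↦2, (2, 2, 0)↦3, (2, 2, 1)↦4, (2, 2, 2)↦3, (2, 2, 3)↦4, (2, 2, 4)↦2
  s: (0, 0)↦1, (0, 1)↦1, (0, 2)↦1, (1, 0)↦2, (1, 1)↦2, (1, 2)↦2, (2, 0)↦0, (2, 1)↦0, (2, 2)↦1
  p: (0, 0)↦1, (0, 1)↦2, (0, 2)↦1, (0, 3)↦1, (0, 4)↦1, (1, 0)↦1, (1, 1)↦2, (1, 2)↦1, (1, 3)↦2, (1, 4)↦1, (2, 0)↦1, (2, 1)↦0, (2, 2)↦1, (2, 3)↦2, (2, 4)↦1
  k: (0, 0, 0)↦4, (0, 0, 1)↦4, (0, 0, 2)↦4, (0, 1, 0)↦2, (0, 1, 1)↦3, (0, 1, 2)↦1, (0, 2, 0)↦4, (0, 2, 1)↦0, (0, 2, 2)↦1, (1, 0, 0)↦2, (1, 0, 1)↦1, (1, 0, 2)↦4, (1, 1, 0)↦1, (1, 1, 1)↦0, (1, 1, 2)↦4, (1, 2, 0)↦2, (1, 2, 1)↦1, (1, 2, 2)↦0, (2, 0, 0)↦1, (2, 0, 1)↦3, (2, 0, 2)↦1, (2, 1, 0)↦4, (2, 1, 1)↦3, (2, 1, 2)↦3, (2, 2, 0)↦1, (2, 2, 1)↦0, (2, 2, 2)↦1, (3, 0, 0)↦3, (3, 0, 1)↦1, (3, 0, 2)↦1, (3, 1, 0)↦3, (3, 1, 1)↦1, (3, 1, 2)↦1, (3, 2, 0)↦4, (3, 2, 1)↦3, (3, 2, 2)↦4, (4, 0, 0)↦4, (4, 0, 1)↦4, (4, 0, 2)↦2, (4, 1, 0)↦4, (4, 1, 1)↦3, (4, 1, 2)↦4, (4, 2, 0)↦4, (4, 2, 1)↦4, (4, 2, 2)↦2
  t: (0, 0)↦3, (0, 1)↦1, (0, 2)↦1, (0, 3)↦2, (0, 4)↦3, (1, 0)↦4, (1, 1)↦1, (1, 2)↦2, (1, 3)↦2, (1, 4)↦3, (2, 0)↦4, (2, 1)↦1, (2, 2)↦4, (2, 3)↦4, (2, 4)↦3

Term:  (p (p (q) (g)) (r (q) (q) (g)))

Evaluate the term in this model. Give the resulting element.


  q = 0
  g = 4
  (p (q) (g)) = p(0, 4) = 1
  q = 0
  q = 0
  g = 4
  (r (q) (q) (g)) = r(0, 0, 4) = 0
  (p (p (q) (g)) (r (q) (q) (g))) = p(1, 0) = 1

value = 1


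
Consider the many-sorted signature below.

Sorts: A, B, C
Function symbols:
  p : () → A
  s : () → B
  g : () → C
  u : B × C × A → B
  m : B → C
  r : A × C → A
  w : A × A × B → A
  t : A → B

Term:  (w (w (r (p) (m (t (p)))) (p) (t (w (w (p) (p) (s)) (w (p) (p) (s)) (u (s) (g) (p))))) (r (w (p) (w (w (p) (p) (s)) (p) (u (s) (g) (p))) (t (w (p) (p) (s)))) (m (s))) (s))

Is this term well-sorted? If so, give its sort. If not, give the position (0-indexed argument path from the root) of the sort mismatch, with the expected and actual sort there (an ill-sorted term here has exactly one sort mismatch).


      (p) : A
          (p) : A
        (t (p)) : B
      (m (t (p))) : C
    (r (p) (m (t (p)))) : A
    (p) : A
          (p) : A
          (p) : A
          (s) : B
        (w (p) (p) (s)) : A
          (p) : A
          (p) : A
          (s) : B
        (w (p) (p) (s)) : A
          (s) : B
          (g) : C
          (p) : A
        (u (s) (g) (p)) : B
      (w (w (p) (p) (s)) (w (p) (p) (s)) (u (s) (g) (p))) : A
    (t (w (w (p) (p) (s)) (w (p) (p) (s)) (u (s) (g) (p)))) : B
  (w (r (p) (m (t (p)))) (p) (t (w (w (p) (p) (s)) (w (p) (p) (s)) (u (s) (g) (p))))) : A
      (p) : A
          (p) : A
          (p) : A
          (s) : B
        (w (p) (p) (s)) : A
        (p) : A
          (s) : B
          (g) : C
          (p) : A
        (u (s) (g) (p)) : B
      (w (w (p) (p) (s)) (p) (u (s) (g) (p))) : A
          (p) : A
          (p) : A
          (s) : B
        (w (p) (p) (s)) : A
      (t (w (p) (p) (s))) : B
    (w (p) (w (w (p) (p) (s)) (p) (u (s) (g) (p))) (t (w (p) (p) (s)))) : A
      (s) : B
    (m (s)) : C
  (r (w (p) (w (w (p) (p) (s)) (p) (u (s) (g) (p))) (t (w (p) (p) (s)))) (m (s))) : A
  (s) : B
(w (w (r (p) (m (t (p)))) (p) (t (w (w (p) (p) (s)) (w (p) (p) (s)) (u (s) (g) (p))))) (r (w (p) (w (w (p) (p) (s)) (p) (u (s) (g) (p))) (t (w (p) (p) (s)))) (m (s))) (s)) : A

well-sorted; sort = A


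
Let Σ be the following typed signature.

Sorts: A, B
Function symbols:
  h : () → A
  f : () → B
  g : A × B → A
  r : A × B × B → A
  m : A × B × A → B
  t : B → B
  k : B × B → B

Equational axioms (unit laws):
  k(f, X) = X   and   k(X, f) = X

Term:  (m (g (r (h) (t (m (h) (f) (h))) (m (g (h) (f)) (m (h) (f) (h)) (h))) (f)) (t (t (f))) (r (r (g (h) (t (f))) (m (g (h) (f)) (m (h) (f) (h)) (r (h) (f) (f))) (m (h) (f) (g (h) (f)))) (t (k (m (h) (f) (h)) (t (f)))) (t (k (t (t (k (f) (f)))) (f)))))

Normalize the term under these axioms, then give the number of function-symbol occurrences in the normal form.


1. (m (g (r (h) (t (m (h) (f) (h))) (m (g (h) (f)) (m (h) (f) (h)) (h))) (f)) (t (t (f))) (r (r (g (h) (t (f))) (m (g (h) (f)) (m (h) (f) (h)) (r (h) (f) (f))) (m (h) (f) (g (h) (f)))) (t (k (m (h) (f) (h)) (t (f)))) (t (k (t (t (k (f) (f)))) (f)))))  →  (m (g (r (h) (t (m (h) (f) (h))) (m (g (h) (f)) (m (h) (f) (h)) (h))) (f)) (t (t (f))) (r (r (g (h) (t (f))) (m (g (h) (f)) (m (h) (f) (h)) (r (h) (f) (f))) (m (h) (f) (g (h) (f)))) (t (k (m (h) (f) (h)) (t (f)))) (t (t (t (k (f) (f)))))))
2. (m (g (r (h) (t (m (h) (f) (h))) (m (g (h) (f)) (m (h) (f) (h)) (h))) (f)) (t (t (f))) (r (r (g (h) (t (f))) (m (g (h) (f)) (m (h) (f) (h)) (r (h) (f) (f))) (m (h) (f) (g (h) (f)))) (t (k (m (h) (f) (h)) (t (f)))) (t (t (t (k (f) (f)))))))  →  (m (g (r (h) (t (m (h) (f) (h))) (m (g (h) (f)) (m (h) (f) (h)) (h))) (f)) (t (t (f))) (r (r (g (h) (t (f))) (m (g (h) (f)) (m (h) (f) (h)) (r (h) (f) (f))) (m (h) (f) (g (h) (f)))) (t (k (m (h) (f) (h)) (t (f)))) (t (t (t (f))))))
normal form: (m (g (r (h) (t (m (h) (f) (h))) (m (g (h) (f)) (m (h) (f) (h)) (h))) (f)) (t (t (f))) (r (r (g (h) (t (f))) (m (g (h) (f)) (m (h) (f) (h)) (r (h) (f) (f))) (m (h) (f) (g (h) (f)))) (t (k (m (h) (f) (h)) (t (f)))) (t (t (t (f))))))

size = 58


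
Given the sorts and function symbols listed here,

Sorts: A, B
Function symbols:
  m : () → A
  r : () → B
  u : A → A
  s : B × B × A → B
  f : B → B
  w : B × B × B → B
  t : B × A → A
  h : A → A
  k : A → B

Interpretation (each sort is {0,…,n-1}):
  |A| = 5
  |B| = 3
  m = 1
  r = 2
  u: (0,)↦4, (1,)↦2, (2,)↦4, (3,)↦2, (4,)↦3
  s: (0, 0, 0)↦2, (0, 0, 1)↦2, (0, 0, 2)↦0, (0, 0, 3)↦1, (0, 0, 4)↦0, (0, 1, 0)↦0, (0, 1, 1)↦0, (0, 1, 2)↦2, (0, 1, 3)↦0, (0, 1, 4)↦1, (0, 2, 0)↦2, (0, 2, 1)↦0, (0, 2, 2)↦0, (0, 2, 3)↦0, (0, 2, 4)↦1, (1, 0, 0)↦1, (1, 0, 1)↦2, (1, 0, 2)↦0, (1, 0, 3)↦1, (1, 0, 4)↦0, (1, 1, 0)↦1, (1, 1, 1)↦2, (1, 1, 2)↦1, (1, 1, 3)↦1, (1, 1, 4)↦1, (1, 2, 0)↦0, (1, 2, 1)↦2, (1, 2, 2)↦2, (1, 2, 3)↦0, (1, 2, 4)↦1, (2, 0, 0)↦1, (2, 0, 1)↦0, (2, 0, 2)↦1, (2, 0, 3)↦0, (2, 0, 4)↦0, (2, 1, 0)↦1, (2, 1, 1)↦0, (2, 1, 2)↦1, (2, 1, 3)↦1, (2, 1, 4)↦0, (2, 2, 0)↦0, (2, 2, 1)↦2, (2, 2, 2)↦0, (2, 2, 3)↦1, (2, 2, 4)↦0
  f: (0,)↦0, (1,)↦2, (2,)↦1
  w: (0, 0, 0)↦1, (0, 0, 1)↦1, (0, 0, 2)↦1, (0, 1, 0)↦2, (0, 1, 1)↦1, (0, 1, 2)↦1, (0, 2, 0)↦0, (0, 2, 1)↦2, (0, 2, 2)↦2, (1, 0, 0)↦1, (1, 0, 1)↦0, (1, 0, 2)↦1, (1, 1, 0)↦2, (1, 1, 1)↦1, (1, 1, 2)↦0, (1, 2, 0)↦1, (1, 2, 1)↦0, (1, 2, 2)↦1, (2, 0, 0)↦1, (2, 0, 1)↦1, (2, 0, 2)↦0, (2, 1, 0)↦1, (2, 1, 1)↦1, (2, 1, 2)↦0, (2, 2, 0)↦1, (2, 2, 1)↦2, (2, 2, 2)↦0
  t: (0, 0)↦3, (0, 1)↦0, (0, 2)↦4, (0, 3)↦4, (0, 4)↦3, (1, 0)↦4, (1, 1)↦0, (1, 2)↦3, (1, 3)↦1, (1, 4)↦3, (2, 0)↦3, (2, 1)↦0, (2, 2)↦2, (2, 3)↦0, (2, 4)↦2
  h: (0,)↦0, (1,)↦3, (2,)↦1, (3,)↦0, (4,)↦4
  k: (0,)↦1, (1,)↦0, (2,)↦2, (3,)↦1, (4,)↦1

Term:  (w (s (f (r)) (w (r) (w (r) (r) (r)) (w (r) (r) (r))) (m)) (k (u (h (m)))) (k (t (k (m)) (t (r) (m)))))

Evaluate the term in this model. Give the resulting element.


value = 2

  r = 2
  (f (r)) = f(2,) = 1
  r = 2
  r = 2
  r = 2
  r = 2
  (w (r) (r) (r)) = w(2, 2, 2) = 0
  r = 2
  r = 2
  r = 2
  (w (r) (r) (r)) = w(2, 2, 2) = 0
  (w (r) (w (r) (r) (r)) (w (r) (r) (r))) = w(2, 0, 0) = 1
  m = 1
  (s (f (r)) (w (r) (w (r) (r) (r)) (w (r) (r) (r))) (m)) = s(1, 1, 1) = 2
  m = 1
  (h (m)) = h(1,) = 3
  (u (h (m))) = u(3,) = 2
  (k (u (h (m)))) = k(2,) = 2
  m = 1
  (k (m)) = k(1,) = 0
  r = 2
  m = 1
  (t (r) (m)) = t(2, 1) = 0
  (t (k (m)) (t (r) (m))) = t(0, 0) = 3
  (k (t (k (m)) (t (r) (m)))) = k(3,) = 1
  (w (s (f (r)) (w (r) (w (r) (r) (r)) (w (r) (r) (r))) (m)) (k (u (h (m)))) (k (t (k (m)) (t (r) (m))))) = w(2, 2, 1) = 2


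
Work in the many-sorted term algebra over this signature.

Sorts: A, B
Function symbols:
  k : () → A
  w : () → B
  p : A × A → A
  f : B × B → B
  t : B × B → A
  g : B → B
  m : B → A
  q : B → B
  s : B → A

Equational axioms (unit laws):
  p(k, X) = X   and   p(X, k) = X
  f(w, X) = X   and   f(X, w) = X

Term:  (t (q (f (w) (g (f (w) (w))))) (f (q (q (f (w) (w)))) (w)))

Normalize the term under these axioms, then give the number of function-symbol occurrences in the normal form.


1. (t (q (f (w) (g (f (w) (w))))) (f (q (q (f (w) (w)))) (w)))  →  (t (q (g (f (w) (w)))) (f (q (q (f (w) (w)))) (w)))
2. (t (q (g (f (w) (w)))) (f (q (q (f (w) (w)))) (w)))  →  (t (q (g (w))) (f (q (q (f (w) (w)))) (w)))
3. (t (q (g (w))) (f (q (q (f (w) (w)))) (w)))  →  (t (q (g (w))) (q (q (f (w) (w)))))
4. (t (q (g (w))) (q (q (f (w) (w)))))  →  (t (q (g (w))) (q (q (w))))
normal form: (t (q (g (w))) (q (q (w))))

size = 7


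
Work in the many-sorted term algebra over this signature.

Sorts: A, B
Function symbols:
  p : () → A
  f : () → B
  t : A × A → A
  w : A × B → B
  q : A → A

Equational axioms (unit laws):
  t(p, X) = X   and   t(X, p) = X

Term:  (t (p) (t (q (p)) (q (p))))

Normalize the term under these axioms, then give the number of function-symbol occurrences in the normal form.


size = 5

1. (t (p) (t (q (p)) (q (p))))  →  (t (q (p)) (q (p)))
normal form: (t (q (p)) (q (p)))


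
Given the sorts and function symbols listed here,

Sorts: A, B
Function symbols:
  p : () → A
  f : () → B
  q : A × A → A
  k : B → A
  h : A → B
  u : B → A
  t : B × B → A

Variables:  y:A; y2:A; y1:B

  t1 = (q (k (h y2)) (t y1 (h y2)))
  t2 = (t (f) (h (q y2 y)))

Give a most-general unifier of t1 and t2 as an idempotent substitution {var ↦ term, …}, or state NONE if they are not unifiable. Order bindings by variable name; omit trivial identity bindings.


head clash or occurs-check failure — not unifiable

NONE (not unifiable)


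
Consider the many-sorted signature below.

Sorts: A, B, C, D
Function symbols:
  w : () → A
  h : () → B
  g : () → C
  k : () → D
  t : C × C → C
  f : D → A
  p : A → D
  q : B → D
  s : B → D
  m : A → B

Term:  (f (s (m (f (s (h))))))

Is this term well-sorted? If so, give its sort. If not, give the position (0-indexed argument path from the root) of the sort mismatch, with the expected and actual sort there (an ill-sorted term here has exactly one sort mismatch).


          (h) : B
        (s (h)) : D
      (f (s (h))) : A
    (m (f (s (h)))) : B
  (s (m (f (s (h))))) : D
(f (s (m (f (s (h)))))) : A

well-sorted; sort = A


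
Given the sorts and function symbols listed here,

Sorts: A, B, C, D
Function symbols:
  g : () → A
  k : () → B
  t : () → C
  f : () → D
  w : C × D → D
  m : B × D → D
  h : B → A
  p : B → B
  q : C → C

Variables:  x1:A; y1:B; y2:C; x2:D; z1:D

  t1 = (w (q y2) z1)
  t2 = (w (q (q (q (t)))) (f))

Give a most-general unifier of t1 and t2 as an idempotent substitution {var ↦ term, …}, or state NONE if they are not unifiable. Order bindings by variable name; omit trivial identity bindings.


{y2 ↦ (q (q (t))), z1 ↦ (f)}


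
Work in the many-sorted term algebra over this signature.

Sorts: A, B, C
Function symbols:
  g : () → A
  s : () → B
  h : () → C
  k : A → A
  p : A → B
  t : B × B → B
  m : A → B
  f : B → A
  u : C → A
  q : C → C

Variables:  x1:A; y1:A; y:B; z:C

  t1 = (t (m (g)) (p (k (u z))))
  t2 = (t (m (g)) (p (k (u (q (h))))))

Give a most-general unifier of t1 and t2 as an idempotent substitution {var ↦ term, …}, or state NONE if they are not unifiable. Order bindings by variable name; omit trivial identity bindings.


{z ↦ (q (h))}


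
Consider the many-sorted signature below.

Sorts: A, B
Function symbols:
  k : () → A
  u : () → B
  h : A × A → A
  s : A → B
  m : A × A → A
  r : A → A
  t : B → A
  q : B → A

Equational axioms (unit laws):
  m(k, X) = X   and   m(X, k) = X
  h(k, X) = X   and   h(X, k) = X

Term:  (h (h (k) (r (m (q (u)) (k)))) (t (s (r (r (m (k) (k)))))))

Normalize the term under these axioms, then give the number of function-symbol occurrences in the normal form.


size = 9

1. (h (h (k) (r (m (q (u)) (k)))) (t (s (r (r (m (k) (k)))))))  →  (h (r (m (q (u)) (k))) (t (s (r (r (m (k) (k)))))))
2. (h (r (m (q (u)) (k))) (t (s (r (r (m (k) (k)))))))  →  (h (r (q (u))) (t (s (r (r (m (k) (k)))))))
3. (h (r (q (u))) (t (s (r (r (m (k) (k)))))))  →  (h (r (q (u))) (t (s (r (r (k))))))
normal form: (h (r (q (u))) (t (s (r (r (k))))))


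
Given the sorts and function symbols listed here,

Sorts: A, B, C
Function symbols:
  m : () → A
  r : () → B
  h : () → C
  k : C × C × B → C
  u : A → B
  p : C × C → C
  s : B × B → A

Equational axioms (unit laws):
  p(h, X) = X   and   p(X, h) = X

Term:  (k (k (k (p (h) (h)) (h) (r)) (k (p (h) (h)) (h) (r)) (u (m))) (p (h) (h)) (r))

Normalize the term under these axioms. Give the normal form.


1. (k (k (k (p (h) (h)) (h) (r)) (k (p (h) (h)) (h) (r)) (u (m))) (p (h) (h)) (r))  →  (k (k (k (h) (h) (r)) (k (p (h) (h)) (h) (r)) (u (m))) (p (h) (h)) (r))
2. (k (k (k (h) (h) (r)) (k (p (h) (h)) (h) (r)) (u (m))) (p (h) (h)) (r))  →  (k (k (k (h) (h) (r)) (k (h) (h) (r)) (u (m))) (p (h) (h)) (r))
3. (k (k (k (h) (h) (r)) (k (h) (h) (r)) (u (m))) (p (h) (h)) (r))  →  (k (k (k (h) (h) (r)) (k (h) (h) (r)) (u (m))) (h) (r))

normal form = (k (k (k (h) (h) (r)) (k (h) (h) (r)) (u (m))) (h) (r))


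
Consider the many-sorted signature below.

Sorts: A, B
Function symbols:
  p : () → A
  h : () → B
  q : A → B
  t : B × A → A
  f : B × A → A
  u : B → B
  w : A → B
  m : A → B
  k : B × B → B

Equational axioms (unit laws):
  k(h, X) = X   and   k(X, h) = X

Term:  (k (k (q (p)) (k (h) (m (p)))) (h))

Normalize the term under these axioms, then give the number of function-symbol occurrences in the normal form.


1. (k (k (q (p)) (k (h) (m (p)))) (h))  →  (k (q (p)) (k (h) (m (p))))
2. (k (q (p)) (k (h) (m (p))))  →  (k (q (p)) (m (p)))
normal form: (k (q (p)) (m (p)))

size = 5


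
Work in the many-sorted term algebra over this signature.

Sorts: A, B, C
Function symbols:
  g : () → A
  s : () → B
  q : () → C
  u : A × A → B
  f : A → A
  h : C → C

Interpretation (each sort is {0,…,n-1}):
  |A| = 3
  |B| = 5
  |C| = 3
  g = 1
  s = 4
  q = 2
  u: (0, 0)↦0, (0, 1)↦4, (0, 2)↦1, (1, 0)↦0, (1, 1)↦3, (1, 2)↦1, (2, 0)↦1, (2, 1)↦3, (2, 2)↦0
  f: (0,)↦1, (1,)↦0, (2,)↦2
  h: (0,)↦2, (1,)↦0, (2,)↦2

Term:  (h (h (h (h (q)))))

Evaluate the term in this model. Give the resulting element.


value = 2

  q = 2
  (h (q)) = h(2,) = 2
  (h (h (q))) = h(2,) = 2
  (h (h (h (q)))) = h(2,) = 2
  (h (h (h (h (q))))) = h(2,) = 2


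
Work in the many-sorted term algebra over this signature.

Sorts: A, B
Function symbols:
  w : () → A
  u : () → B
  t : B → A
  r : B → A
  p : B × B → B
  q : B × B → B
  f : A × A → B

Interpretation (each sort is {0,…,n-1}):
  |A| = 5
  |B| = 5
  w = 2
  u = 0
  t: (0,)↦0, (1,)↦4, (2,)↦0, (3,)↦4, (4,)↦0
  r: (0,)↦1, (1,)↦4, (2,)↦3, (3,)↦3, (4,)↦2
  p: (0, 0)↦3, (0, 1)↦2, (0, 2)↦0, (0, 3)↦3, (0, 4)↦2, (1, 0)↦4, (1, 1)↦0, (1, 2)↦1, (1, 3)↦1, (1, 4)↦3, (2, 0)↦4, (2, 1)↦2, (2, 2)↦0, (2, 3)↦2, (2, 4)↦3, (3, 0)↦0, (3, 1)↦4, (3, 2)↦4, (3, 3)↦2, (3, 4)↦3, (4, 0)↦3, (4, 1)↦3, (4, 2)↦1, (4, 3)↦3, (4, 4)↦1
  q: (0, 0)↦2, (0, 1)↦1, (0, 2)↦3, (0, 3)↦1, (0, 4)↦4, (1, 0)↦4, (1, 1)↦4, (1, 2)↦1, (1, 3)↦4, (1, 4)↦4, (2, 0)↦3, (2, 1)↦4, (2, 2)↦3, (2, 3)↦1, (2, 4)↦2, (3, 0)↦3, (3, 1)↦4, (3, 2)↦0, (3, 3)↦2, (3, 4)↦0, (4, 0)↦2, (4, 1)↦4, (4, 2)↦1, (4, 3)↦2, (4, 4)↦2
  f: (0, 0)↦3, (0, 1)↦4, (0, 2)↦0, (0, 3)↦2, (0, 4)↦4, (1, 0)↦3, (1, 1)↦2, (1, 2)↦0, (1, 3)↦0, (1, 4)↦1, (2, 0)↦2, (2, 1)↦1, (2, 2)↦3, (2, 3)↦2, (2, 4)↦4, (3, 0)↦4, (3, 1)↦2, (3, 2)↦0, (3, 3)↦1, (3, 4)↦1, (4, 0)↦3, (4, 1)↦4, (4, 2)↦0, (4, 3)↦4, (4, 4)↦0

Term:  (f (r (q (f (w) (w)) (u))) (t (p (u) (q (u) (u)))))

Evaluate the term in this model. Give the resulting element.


value = 4

  w = 2
  w = 2
  (f (w) (w)) = f(2, 2) = 3
  u = 0
  (q (f (w) (w)) (u)) = q(3, 0) = 3
  (r (q (f (w) (w)) (u))) = r(3,) = 3
  u = 0
  u = 0
  u = 0
  (q (u) (u)) = q(0, 0) = 2
  (p (u) (q (u) (u))) = p(0, 2) = 0
  (t (p (u) (q (u) (u)))) = t(0,) = 0
  (f (r (q (f (w) (w)) (u))) (t (p (u) (q (u) (u))))) = f(3, 0) = 4


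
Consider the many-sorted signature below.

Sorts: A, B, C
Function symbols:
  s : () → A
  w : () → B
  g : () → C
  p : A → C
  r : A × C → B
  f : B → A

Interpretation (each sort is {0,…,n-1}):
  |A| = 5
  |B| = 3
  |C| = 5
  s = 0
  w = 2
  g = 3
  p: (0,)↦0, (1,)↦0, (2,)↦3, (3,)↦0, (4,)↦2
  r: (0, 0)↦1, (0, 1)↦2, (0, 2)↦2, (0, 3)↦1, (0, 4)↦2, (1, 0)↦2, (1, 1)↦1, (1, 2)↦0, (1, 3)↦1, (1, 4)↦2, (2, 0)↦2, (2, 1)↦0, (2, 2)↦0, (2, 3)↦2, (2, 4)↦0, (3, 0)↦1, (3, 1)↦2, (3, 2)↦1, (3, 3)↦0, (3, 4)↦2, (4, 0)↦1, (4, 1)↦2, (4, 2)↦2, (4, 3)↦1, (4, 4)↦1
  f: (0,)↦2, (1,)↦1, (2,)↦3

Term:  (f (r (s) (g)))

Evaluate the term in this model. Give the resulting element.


  s = 0
  g = 3
  (r (s) (g)) = r(0, 3) = 1
  (f (r (s) (g))) = f(1,) = 1

value = 1


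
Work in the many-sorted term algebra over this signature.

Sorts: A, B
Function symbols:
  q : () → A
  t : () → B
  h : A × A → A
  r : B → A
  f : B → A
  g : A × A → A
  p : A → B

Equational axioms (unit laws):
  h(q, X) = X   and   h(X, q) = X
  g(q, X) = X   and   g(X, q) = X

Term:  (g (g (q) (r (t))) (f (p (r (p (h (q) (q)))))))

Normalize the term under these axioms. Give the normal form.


1. (g (g (q) (r (t))) (f (p (r (p (h (q) (q)))))))  →  (g (r (t)) (f (p (r (p (h (q) (q)))))))
2. (g (r (t)) (f (p (r (p (h (q) (q)))))))  →  (g (r (t)) (f (p (r (p (q))))))

normal form = (g (r (t)) (f (p (r (p (q))))))


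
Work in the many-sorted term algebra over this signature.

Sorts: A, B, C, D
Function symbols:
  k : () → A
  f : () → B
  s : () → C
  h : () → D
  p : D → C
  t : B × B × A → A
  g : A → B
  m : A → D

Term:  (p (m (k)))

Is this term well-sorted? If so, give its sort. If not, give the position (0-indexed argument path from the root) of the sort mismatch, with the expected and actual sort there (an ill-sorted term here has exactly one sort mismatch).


well-sorted; sort = C

    (k) : A
  (m (k)) : D
(p (m (k))) : C


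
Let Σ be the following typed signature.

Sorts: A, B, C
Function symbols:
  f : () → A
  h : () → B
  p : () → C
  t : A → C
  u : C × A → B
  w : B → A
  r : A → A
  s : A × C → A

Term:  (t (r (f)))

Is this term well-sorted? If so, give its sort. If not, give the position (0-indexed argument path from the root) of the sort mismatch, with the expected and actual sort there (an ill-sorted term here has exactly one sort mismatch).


    (f) : A
  (r (f)) : A
(t (r (f))) : C

well-sorted; sort = C


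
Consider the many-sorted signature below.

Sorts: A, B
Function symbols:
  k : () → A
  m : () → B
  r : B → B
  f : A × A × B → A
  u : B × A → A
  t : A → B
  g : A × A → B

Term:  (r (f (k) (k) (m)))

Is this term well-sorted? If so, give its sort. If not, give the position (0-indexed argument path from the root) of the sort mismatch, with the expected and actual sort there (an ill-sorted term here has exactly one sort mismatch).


ill-sorted at position [0]: expected B, got A

    (k) : A
    (k) : A
    (m) : B
  (f (k) (k) (m)) : A
(r (f (k) (k) (m))) : ✗ arg 0 at [0] has sort A, expected B


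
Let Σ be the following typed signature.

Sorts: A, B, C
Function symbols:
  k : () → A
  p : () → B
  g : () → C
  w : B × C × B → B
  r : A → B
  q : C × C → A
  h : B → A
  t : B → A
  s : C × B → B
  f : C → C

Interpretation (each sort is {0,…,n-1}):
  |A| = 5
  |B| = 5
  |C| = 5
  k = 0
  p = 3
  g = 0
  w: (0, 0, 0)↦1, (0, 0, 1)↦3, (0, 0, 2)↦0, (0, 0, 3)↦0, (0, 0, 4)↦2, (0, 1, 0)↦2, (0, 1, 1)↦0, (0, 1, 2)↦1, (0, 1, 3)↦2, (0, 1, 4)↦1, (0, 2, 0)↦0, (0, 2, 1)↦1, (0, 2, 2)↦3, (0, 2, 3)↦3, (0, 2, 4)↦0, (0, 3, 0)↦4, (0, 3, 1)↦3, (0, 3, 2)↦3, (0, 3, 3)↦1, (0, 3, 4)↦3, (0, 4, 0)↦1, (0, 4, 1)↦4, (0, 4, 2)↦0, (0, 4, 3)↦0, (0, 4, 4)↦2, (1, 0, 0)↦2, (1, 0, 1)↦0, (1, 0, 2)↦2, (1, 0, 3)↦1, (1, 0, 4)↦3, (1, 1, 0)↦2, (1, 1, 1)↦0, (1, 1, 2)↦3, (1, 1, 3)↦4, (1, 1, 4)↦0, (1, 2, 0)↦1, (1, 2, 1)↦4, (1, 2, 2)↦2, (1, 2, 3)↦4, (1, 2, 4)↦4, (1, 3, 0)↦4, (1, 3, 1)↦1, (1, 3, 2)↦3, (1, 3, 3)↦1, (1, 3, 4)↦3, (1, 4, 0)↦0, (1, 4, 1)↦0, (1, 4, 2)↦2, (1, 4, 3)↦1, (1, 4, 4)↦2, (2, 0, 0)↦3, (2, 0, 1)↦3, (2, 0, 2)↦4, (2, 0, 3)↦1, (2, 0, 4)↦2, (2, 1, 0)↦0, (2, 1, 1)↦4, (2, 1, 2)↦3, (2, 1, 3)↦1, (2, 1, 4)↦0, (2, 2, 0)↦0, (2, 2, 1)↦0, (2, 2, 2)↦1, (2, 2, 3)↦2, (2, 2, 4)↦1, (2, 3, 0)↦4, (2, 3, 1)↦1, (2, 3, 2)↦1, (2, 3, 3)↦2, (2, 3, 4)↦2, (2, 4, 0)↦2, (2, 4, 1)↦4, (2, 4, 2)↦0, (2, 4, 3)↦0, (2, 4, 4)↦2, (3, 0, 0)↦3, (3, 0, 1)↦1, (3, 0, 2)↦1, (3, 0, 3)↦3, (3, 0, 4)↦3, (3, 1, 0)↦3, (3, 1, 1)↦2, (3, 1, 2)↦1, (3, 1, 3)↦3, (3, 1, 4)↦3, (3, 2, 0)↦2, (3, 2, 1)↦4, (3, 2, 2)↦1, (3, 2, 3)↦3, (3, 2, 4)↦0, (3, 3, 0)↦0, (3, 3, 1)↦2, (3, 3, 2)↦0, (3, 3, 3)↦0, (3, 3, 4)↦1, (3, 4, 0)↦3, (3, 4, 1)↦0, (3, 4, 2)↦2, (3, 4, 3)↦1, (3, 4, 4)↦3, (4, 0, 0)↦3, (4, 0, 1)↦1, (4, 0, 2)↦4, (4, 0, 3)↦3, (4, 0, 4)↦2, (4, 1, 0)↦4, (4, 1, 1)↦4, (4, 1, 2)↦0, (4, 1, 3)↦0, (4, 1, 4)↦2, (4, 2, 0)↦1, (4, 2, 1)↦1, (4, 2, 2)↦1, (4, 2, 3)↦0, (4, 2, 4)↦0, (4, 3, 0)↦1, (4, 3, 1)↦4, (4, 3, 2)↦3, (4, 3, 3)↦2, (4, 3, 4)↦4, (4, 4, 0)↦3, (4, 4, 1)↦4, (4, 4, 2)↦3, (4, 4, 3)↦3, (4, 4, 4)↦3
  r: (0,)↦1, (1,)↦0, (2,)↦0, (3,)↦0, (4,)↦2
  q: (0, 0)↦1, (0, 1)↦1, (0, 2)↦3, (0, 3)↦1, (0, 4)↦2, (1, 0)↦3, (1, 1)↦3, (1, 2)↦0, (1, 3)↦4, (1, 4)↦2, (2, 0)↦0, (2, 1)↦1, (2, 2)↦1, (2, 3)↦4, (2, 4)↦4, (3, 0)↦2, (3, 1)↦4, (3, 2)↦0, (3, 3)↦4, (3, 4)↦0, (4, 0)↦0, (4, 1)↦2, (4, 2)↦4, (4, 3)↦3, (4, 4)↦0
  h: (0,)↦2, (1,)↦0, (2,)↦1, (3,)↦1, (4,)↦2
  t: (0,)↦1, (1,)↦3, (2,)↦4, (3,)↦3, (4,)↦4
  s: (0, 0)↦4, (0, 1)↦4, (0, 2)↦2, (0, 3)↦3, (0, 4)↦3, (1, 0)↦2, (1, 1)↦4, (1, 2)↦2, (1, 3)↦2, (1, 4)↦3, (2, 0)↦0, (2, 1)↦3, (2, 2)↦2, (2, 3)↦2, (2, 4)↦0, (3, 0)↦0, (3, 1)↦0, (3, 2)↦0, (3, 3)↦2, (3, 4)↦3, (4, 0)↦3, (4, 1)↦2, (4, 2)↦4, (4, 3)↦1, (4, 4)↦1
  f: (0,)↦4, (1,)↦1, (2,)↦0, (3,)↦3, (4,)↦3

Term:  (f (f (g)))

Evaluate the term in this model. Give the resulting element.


  g = 0
  (f (g)) = f(0,) = 4
  (f (f (g))) = f(4,) = 3

value = 3


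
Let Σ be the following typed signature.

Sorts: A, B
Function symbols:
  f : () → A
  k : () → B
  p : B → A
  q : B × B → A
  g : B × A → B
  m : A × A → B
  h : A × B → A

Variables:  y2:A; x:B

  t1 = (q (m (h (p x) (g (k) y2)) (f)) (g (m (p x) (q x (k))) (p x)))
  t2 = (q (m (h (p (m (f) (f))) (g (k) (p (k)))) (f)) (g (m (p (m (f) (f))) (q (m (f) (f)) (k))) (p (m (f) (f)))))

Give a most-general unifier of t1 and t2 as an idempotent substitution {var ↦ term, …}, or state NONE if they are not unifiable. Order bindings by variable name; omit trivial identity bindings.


{x ↦ (m (f) (f)), y2 ↦ (p (k))}


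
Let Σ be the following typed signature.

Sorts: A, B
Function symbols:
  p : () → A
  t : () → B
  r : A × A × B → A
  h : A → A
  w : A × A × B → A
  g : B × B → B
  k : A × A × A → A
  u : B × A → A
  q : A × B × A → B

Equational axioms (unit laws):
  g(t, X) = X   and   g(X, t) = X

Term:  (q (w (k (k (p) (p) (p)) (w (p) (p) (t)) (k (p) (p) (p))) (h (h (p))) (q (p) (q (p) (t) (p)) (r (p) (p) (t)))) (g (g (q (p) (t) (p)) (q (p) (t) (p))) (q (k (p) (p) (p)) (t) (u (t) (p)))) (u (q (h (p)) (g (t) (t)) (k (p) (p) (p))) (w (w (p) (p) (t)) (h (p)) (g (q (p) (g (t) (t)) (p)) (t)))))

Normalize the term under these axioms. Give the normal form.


normal form = (q (w (k (k (p) (p) (p)) (w (p) (p) (t)) (k (p) (p) (p))) (h (h (p))) (q (p) (q (p) (t) (p)) (r (p) (p) (t)))) (g (g (q (p) (t) (p)) (q (p) (t) (p))) (q (k (p) (p) (p)) (t) (u (t) (p)))) (u (q (h (p)) (t) (k (p) (p) (p))) (w (w (p) (p) (t)) (h (p)) (q (p) (t) (p)))))

1. (q (w (k (k (p) (p) (p)) (w (p) (p) (t)) (k (p) (p) (p))) (h (h (p))) (q (p) (q (p) (t) (p)) (r (p) (p) (t)))) (g (g (q (p) (t) (p)) (q (p) (t) (p))) (q (k (p) (p) (p)) (t) (u (t) (p)))) (u (q (h (p)) (g (t) (t)) (k (p) (p) (p))) (w (w (p) (p) (t)) (h (p)) (g (q (p) (g (t) (t)) (p)) (t)))))  →  (q (w (k (k (p) (p) (p)) (w (p) (p) (t)) (k (p) (p) (p))) (h (h (p))) (q (p) (q (p) (t) (p)) (r (p) (p) (t)))) (g (g (q (p) (t) (p)) (q (p) (t) (p))) (q (k (p) (p) (p)) (t) (u (t) (p)))) (u (q (h (p)) (t) (k (p) (p) (p))) (w (w (p) (p) (t)) (h (p)) (g (q (p) (g (t) (t)) (p)) (t)))))
2. (q (w (k (k (p) (p) (p)) (w (p) (p) (t)) (k (p) (p) (p))) (h (h (p))) (q (p) (q (p) (t) (p)) (r (p) (p) (t)))) (g (g (q (p) (t) (p)) (q (p) (t) (p))) (q (k (p) (p) (p)) (t) (u (t) (p)))) (u (q (h (p)) (t) (k (p) (p) (p))) (w (w (p) (p) (t)) (h (p)) (g (q (p) (g (t) (t)) (p)) (t)))))  →  (q (w (k (k (p) (p) (p)) (w (p) (p) (t)) (k (p) (p) (p))) (h (h (p))) (q (p) (q (p) (t) (p)) (r (p) (p) (t)))) (g (g (q (p) (t) (p)) (q (p) (t) (p))) (q (k (p) (p) (p)) (t) (u (t) (p)))) (u (q (h (p)) (t) (k (p) (p) (p))) (w (w (p) (p) (t)) (h (p)) (q (p) (g (t) (t)) (p)))))
3. (q (w (k (k (p) (p) (p)) (w (p) (p) (t)) (k (p) (p) (p))) (h (h (p))) (q (p) (q (p) (t) (p)) (r (p) (p) (t)))) (g (g (q (p) (t) (p)) (q (p) (t) (p))) (q (k (p) (p) (p)) (t) (u (t) (p)))) (u (q (h (p)) (t) (k (p) (p) (p))) (w (w (p) (p) (t)) (h (p)) (q (p) (g (t) (t)) (p)))))  →  (q (w (k (k (p) (p) (p)) (w (p) (p) (t)) (k (p) (p) (p))) (h (h (p))) (q (p) (q (p) (t) (p)) (r (p) (p) (t)))) (g (g (q (p) (t) (p)) (q (p) (t) (p))) (q (k (p) (p) (p)) (t) (u (t) (p)))) (u (q (h (p)) (t) (k (p) (p) (p))) (w (w (p) (p) (t)) (h (p)) (q (p) (t) (p)))))


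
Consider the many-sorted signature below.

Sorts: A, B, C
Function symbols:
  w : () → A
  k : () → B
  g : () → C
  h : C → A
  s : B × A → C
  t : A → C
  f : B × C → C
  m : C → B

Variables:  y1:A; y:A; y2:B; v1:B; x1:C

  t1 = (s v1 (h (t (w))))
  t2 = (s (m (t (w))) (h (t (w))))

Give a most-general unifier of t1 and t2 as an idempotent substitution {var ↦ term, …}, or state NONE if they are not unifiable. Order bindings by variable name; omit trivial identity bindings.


{v1 ↦ (m (t (w)))}


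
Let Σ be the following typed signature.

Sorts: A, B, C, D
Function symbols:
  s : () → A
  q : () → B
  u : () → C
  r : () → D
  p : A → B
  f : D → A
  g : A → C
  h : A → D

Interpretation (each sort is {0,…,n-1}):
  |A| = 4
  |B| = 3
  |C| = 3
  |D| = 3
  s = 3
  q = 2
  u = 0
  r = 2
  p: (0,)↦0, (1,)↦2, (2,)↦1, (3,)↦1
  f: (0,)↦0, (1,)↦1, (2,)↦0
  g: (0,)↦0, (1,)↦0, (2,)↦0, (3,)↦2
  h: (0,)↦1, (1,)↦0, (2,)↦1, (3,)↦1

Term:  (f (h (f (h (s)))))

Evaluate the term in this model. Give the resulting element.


value = 0

  s = 3
  (h (s)) = h(3,) = 1
  (f (h (s))) = f(1,) = 1
  (h (f (h (s)))) = h(1,) = 0
  (f (h (f (h (s))))) = f(0,) = 0


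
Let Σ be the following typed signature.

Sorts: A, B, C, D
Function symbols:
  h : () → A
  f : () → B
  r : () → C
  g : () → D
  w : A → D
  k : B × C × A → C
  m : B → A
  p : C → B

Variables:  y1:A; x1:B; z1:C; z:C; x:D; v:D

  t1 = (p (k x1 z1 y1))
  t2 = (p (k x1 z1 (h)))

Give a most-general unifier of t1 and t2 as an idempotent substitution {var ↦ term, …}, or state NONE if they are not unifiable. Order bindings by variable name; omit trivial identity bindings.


{y1 ↦ (h)}


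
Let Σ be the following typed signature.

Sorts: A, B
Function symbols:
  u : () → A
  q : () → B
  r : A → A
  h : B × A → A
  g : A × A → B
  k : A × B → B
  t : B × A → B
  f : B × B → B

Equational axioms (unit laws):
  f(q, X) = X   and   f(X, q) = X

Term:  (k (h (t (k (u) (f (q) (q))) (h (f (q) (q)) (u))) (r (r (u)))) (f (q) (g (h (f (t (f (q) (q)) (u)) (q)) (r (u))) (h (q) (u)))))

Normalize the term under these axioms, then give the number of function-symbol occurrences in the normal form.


1. (k (h (t (k (u) (f (q) (q))) (h (f (q) (q)) (u))) (r (r (u)))) (f (q) (g (h (f (t (f (q) (q)) (u)) (q)) (r (u))) (h (q) (u)))))  →  (k (h (t (k (u) (q)) (h (f (q) (q)) (u))) (r (r (u)))) (f (q) (g (h (f (t (f (q) (q)) (u)) (q)) (r (u))) (h (q) (u)))))
2. (k (h (t (k (u) (q)) (h (f (q) (q)) (u))) (r (r (u)))) (f (q) (g (h (f (t (f (q) (q)) (u)) (q)) (r (u))) (h (q) (u)))))  →  (k (h (t (k (u) (q)) (h (q) (u))) (r (r (u)))) (f (q) (g (h (f (t (f (q) (q)) (u)) (q)) (r (u))) (h (q) (u)))))
3. (k (h (t (k (u) (q)) (h (q) (u))) (r (r (u)))) (f (q) (g (h (f (t (f (q) (q)) (u)) (q)) (r (u))) (h (q) (u)))))  →  (k (h (t (k (u) (q)) (h (q) (u))) (r (r (u)))) (g (h (f (t (f (q) (q)) (u)) (q)) (r (u))) (h (q) (u))))
4. (k (h (t (k (u) (q)) (h (q) (u))) (r (r (u)))) (g (h (f (t (f (q) (q)) (u)) (q)) (r (u))) (h (q) (u))))  →  (k (h (t (k (u) (q)) (h (q) (u))) (r (r (u)))) (g (h (t (f (q) (q)) (u)) (r (u))) (h (q) (u))))
5. (k (h (t (k (u) (q)) (h (q) (u))) (r (r (u)))) (g (h (t (f (q) (q)) (u)) (r (u))) (h (q) (u))))  →  (k (h (t (k (u) (q)) (h (q) (u))) (r (r (u)))) (g (h (t (q) (u)) (r (u))) (h (q) (u))))
normal form: (k (h (t (k (u) (q)) (h (q) (u))) (r (r (u)))) (g (h (t (q) (u)) (r (u))) (h (q) (u))))

size = 22


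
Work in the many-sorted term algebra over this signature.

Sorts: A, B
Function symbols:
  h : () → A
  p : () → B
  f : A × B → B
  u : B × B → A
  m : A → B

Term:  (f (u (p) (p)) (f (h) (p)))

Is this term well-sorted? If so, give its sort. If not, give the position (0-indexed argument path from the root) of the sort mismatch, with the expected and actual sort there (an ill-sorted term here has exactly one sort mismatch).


well-sorted; sort = B

    (p) : B
    (p) : B
  (u (p) (p)) : A
    (h) : A
    (p) : B
  (f (h) (p)) : B
(f (u (p) (p)) (f (h) (p))) : B


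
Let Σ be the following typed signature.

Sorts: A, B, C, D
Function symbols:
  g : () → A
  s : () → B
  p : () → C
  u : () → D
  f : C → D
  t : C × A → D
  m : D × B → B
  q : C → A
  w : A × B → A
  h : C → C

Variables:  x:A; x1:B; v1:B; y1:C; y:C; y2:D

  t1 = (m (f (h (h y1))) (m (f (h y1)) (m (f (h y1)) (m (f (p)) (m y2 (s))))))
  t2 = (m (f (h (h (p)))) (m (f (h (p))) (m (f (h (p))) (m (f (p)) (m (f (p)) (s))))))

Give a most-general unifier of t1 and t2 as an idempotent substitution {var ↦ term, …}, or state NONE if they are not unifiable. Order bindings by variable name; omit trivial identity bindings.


{y1 ↦ (p), y2 ↦ (f (p))}


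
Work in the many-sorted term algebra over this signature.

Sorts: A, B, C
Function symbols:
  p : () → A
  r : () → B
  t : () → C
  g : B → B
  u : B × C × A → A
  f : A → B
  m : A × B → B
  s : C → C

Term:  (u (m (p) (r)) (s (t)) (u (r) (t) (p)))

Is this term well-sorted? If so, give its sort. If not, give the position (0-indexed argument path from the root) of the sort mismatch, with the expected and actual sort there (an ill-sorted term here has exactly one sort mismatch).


well-sorted; sort = A

    (p) : A
    (r) : B
  (m (p) (r)) : B
    (t) : C
  (s (t)) : C
    (r) : B
    (t) : C
    (p) : A
  (u (r) (t) (p)) : A
(u (m (p) (r)) (s (t)) (u (r) (t) (p))) : A


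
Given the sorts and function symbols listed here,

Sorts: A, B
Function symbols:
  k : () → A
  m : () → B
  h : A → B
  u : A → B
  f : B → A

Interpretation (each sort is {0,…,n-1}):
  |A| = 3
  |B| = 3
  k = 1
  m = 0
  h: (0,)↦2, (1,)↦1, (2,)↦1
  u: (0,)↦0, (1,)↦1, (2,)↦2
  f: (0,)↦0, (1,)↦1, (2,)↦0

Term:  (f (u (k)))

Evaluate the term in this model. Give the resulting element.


value = 1

  k = 1
  (u (k)) = u(1,) = 1
  (f (u (k))) = f(1,) = 1


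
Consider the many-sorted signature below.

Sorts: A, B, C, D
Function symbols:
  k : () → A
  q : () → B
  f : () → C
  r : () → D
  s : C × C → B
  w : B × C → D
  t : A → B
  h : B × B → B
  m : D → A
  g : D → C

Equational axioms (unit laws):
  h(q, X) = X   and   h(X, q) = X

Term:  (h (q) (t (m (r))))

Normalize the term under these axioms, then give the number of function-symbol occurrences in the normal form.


size = 3

1. (h (q) (t (m (r))))  →  (t (m (r)))
normal form: (t (m (r)))


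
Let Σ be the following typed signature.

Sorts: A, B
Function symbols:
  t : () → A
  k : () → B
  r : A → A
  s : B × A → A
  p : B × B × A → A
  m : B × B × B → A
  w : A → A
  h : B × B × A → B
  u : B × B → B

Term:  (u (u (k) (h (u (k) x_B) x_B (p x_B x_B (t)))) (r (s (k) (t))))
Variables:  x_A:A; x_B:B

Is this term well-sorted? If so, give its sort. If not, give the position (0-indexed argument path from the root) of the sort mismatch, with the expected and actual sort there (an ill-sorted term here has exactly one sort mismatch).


ill-sorted at position [1]: expected B, got A

    (k) : B
        (k) : B
        x_B : B
      (u (k) x_B) : B
      x_B : B
        x_B : B
        x_B : B
        (t) : A
      (p x_B x_B (t)) : A
    (h (u (k) x_B) x_B (p x_B x_B (t))) : B
  (u (k) (h (u (k) x_B) x_B (p x_B x_B (t)))) : B
      (k) : B
      (t) : A
    (s (k) (t)) : A
  (r (s (k) (t))) : A
(u (u (k) (h (u (k) x_B) x_B (p x_B x_B (t)))) (r (s (k) (t)))) : ✗ arg 1 at [1] has sort A, expected B


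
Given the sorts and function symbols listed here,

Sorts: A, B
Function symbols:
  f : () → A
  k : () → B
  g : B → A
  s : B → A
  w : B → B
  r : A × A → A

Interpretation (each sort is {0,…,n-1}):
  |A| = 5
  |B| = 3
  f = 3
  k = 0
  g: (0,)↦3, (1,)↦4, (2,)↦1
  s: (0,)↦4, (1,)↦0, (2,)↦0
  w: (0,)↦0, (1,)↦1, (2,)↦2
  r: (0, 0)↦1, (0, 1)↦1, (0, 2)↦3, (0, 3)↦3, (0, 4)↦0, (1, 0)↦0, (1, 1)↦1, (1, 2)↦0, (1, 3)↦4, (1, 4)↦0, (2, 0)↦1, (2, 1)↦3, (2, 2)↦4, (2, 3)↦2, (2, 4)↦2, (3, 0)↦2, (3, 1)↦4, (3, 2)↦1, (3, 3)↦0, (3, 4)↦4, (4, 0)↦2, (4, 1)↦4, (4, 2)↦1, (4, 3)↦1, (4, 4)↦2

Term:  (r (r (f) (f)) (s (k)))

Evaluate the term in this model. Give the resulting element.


value = 0

  f = 3
  f = 3
  (r (f) (f)) = r(3, 3) = 0
  k = 0
  (s (k)) = s(0,) = 4
  (r (r (f) (f)) (s (k))) = r(0, 4) = 0
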